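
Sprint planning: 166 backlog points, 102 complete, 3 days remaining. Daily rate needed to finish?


Formula: Required rate = Remaining points / Days left
Remaining = 166 - 102 = 64 points
Required rate = 64 / 3 = 21.33 points/day

21.33 points/day


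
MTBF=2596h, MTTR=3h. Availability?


Availability = MTBF / (MTBF + MTTR)
Availability = 2596 / (2596 + 3)
Availability = 2596 / 2599
Availability = 99.8846%

99.8846%


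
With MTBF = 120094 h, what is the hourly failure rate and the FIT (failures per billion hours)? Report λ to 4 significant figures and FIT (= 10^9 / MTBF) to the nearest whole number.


Formula: λ = 1 / MTBF; FIT = λ × 1e9 = 1e9 / MTBF
λ = 1 / 120094 ≈ 8.327e-06 failures/hour
FIT = 1e9 / 120094 ≈ 8327 failures per 1e9 hours (nearest whole number)

λ = 8.327e-06 /h, FIT = 8327


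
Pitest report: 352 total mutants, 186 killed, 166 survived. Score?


Mutation score = killed / total * 100
Mutation score = 186 / 352 * 100
Mutation score = 52.84%

52.84%


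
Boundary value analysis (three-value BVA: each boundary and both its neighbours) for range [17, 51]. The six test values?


Range: [17, 51]
Boundaries: just below min, min, min+1, max-1, max, just above max
Values: [16, 17, 18, 50, 51, 52]

[16, 17, 18, 50, 51, 52]


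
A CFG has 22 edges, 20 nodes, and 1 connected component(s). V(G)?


Formula: V(G) = E - N + 2P
V(G) = 22 - 20 + 2*1
V(G) = 2 + 2
V(G) = 4

4


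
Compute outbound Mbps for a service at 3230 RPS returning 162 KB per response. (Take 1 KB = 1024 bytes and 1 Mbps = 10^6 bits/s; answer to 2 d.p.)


Formula: Mbps = payload_bytes * RPS * 8 / 1e6
Payload per request = 162 KB = 162 * 1024 = 165888 bytes
Total bytes/sec = 165888 * 3230 = 535818240
Total bits/sec = 535818240 * 8 = 4286545920
Mbps = 4286545920 / 1e6 = 4286.55

4286.55 Mbps


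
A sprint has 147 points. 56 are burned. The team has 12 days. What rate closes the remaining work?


Formula: Required rate = Remaining points / Days left
Remaining = 147 - 56 = 91 points
Required rate = 91 / 12 = 7.58 points/day

7.58 points/day


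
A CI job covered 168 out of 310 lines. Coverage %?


Coverage = covered / total * 100
Coverage = 168 / 310 * 100
Coverage = 54.19%

54.19%


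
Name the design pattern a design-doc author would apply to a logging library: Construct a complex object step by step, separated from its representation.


This matches the Builder pattern

Builder


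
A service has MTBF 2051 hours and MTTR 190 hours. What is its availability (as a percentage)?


Availability = MTBF / (MTBF + MTTR)
Availability = 2051 / (2051 + 190)
Availability = 2051 / 2241
Availability = 91.5216%

91.5216%


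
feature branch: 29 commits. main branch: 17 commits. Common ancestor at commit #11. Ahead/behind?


Common ancestor: commit #11
feature commits after divergence: 29 - 11 = 18
main commits after divergence: 17 - 11 = 6
feature is 18 commits ahead of main
main is 6 commits ahead of feature

feature ahead: 18, main ahead: 6


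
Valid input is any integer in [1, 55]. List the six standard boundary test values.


Range: [1, 55]
Boundaries: just below min, min, min+1, max-1, max, just above max
Values: [0, 1, 2, 54, 55, 56]

[0, 1, 2, 54, 55, 56]


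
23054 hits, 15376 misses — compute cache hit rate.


Formula: hit rate = hits / (hits + misses) * 100
hit rate = 23054 / (23054 + 15376) * 100
hit rate = 23054 / 38430 * 100
hit rate = 59.99%

59.99%


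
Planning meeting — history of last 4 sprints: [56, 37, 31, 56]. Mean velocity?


Formula: Avg velocity = Total points / Number of sprints
Points: [56, 37, 31, 56]
Sum = 56 + 37 + 31 + 56 = 180
Avg velocity = 180 / 4 = 45.0 points/sprint

45.0 points/sprint


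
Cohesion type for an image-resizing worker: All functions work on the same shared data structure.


Reasoning: Functions share data
Type: Communicational cohesion

Communicational cohesion


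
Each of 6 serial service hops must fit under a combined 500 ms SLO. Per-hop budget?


Formula: per_stage = total_budget / stages
per_stage = 500 / 6
per_stage = 83.33 ms

83.33 ms


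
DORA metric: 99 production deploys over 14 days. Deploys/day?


Formula: deployments per day = releases / days
= 99 / 14
= 7.071 deploys/day
(equivalently, 49.5 deploys/week)

7.071 deploys/day


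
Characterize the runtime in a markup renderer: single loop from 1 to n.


Reasoning: one pass through n items
Complexity: O(n)

O(n)


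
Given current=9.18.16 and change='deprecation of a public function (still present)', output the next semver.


Current: 9.18.16
Change category: 'deprecation of a public function (still present)' → minor bump
SemVer rule: minor bump → increment MINOR, reset PATCH to 0 (MAJOR unchanged)
New: 9.19.0

9.19.0


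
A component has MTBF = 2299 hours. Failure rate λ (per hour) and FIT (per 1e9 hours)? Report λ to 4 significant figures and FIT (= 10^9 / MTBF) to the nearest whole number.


Formula: λ = 1 / MTBF; FIT = λ × 1e9 = 1e9 / MTBF
λ = 1 / 2299 ≈ 4.350e-04 failures/hour
FIT = 1e9 / 2299 ≈ 434972 failures per 1e9 hours (nearest whole number)

λ = 4.350e-04 /h, FIT = 434972


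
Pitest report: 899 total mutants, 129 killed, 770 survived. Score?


Mutation score = killed / total * 100
Mutation score = 129 / 899 * 100
Mutation score = 14.35%

14.35%


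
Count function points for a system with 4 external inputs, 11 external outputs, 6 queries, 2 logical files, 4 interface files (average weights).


UFP = EI*4 + EO*5 + EQ*4 + ILF*10 + EIF*7
UFP = 4*4 + 11*5 + 6*4 + 2*10 + 4*7
UFP = 16 + 55 + 24 + 20 + 28
UFP = 143

143


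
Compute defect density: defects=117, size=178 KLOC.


Defect density = defects / KLOC
Defect density = 117 / 178
Defect density = 0.657 defects/KLOC

0.657 defects/KLOC


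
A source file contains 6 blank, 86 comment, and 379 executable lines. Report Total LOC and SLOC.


Total LOC = blank + comment + code
Total LOC = 6 + 86 + 379 = 471
SLOC (source only) = code = 379

Total LOC: 471, SLOC: 379


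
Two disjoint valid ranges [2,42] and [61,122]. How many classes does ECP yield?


Valid ranges: [2,42] and [61,122]
Class 1: x < 2 — invalid
Class 2: 2 ≤ x ≤ 42 — valid
Class 3: 42 < x < 61 — invalid (gap between ranges)
Class 4: 61 ≤ x ≤ 122 — valid
Class 5: x > 122 — invalid
Total equivalence classes: 5

5 equivalence classes


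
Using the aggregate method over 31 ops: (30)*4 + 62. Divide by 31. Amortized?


Formula: Amortized cost = Total cost / Operations
Total cost = (30 * 4) + (1 * 62)
Total cost = 120 + 62 = 182
Amortized = 182 / 31 = 5.871

5.871


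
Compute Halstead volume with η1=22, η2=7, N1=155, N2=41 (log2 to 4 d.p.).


Formula: V = N * log2(η), where N = N1 + N2 and η = η1 + η2
η = 22 + 7 = 29
N = 155 + 41 = 196
log2(29) ≈ 4.8580
V = 196 * 4.8580 = 952.17

952.17


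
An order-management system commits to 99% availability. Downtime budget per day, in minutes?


Formula: allowed downtime = period * (100 - SLA) / 100
Period (day) = 1440 minutes
Unavailability fraction = (100 - 99.0) / 100
Allowed downtime = 1440 * (100 - 99.0) / 100
Allowed downtime = 14.4 minutes

14.4 minutes


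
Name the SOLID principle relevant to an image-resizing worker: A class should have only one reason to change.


This describes the Single Responsibility Principle (SRP)

Single Responsibility Principle (SRP)


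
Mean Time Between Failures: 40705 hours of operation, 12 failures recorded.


Formula: MTBF = Total operating time / Number of failures
MTBF = 40705 / 12
MTBF = 3392.08 hours

3392.08 hours


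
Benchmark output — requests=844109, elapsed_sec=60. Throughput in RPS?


Formula: throughput = requests / seconds
throughput = 844109 / 60
throughput = 14068.48 requests/second

14068.48 requests/second


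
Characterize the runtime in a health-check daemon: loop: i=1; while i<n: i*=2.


Reasoning: i doubles each step so iterations are log2(n)
Complexity: O(log n)

O(log n)


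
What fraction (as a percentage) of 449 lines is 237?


Coverage = covered / total * 100
Coverage = 237 / 449 * 100
Coverage = 52.78%

52.78%


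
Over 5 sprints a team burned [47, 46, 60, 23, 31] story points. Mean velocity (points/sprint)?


Formula: Avg velocity = Total points / Number of sprints
Points: [47, 46, 60, 23, 31]
Sum = 47 + 46 + 60 + 23 + 31 = 207
Avg velocity = 207 / 5 = 41.4 points/sprint

41.4 points/sprint


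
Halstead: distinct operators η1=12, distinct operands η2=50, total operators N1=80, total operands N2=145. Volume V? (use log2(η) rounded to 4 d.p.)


Formula: V = N * log2(η), where N = N1 + N2 and η = η1 + η2
η = 12 + 50 = 62
N = 80 + 145 = 225
log2(62) ≈ 5.9542
V = 225 * 5.9542 = 1339.70

1339.70


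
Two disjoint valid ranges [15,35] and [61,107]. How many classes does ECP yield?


Valid ranges: [15,35] and [61,107]
Class 1: x < 15 — invalid
Class 2: 15 ≤ x ≤ 35 — valid
Class 3: 35 < x < 61 — invalid (gap between ranges)
Class 4: 61 ≤ x ≤ 107 — valid
Class 5: x > 107 — invalid
Total equivalence classes: 5

5 equivalence classes


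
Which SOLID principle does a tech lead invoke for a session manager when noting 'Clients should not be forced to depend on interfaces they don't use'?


This describes the Interface Segregation Principle (ISP)

Interface Segregation Principle (ISP)


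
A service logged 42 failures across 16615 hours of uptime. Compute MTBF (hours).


Formula: MTBF = Total operating time / Number of failures
MTBF = 16615 / 42
MTBF = 395.6 hours

395.6 hours


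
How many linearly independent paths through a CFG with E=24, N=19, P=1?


Formula: V(G) = E - N + 2P
V(G) = 24 - 19 + 2*1
V(G) = 5 + 2
V(G) = 7

7


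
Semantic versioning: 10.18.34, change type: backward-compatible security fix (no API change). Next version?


Current: 10.18.34
Change category: 'backward-compatible security fix (no API change)' → patch bump
SemVer rule: patch bump → increment PATCH (MAJOR and MINOR unchanged)
New: 10.18.35

10.18.35


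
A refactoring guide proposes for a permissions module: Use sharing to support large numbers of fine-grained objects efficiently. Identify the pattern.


This matches the Flyweight pattern

Flyweight


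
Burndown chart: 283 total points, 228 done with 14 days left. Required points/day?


Formula: Required rate = Remaining points / Days left
Remaining = 283 - 228 = 55 points
Required rate = 55 / 14 = 3.93 points/day

3.93 points/day


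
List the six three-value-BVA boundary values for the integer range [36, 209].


Range: [36, 209]
Boundaries: just below min, min, min+1, max-1, max, just above max
Values: [35, 36, 37, 208, 209, 210]

[35, 36, 37, 208, 209, 210]


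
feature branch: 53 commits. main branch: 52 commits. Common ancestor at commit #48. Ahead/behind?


Common ancestor: commit #48
feature commits after divergence: 53 - 48 = 5
main commits after divergence: 52 - 48 = 4
feature is 5 commits ahead of main
main is 4 commits ahead of feature

feature ahead: 5, main ahead: 4


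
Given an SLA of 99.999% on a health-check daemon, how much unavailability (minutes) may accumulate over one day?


Formula: allowed downtime = period * (100 - SLA) / 100
Period (day) = 1440 minutes
Unavailability fraction = (100 - 99.999) / 100
Allowed downtime = 1440 * (100 - 99.999) / 100
Allowed downtime = 0.0144 minutes

0.0144 minutes


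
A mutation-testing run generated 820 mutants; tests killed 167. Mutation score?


Mutation score = killed / total * 100
Mutation score = 167 / 820 * 100
Mutation score = 20.37%

20.37%


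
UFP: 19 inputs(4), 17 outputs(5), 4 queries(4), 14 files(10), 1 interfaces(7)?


UFP = EI*4 + EO*5 + EQ*4 + ILF*10 + EIF*7
UFP = 19*4 + 17*5 + 4*4 + 14*10 + 1*7
UFP = 76 + 85 + 16 + 140 + 7
UFP = 324

324


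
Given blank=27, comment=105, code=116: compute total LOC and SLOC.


Total LOC = blank + comment + code
Total LOC = 27 + 105 + 116 = 248
SLOC (source only) = code = 116

Total LOC: 248, SLOC: 116


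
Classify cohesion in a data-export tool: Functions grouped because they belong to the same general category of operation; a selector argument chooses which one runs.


Reasoning: Grouped by category of activity, not by data or sequence
Type: Logical cohesion

Logical cohesion


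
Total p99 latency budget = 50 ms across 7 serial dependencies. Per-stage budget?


Formula: per_stage = total_budget / stages
per_stage = 50 / 7
per_stage = 7.14 ms

7.14 ms


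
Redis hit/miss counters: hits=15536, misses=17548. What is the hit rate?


Formula: hit rate = hits / (hits + misses) * 100
hit rate = 15536 / (15536 + 17548) * 100
hit rate = 15536 / 33084 * 100
hit rate = 46.96%

46.96%


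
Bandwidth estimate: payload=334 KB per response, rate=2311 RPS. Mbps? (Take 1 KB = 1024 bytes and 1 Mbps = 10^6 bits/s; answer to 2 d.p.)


Formula: Mbps = payload_bytes * RPS * 8 / 1e6
Payload per request = 334 KB = 334 * 1024 = 342016 bytes
Total bytes/sec = 342016 * 2311 = 790398976
Total bits/sec = 790398976 * 8 = 6323191808
Mbps = 6323191808 / 1e6 = 6323.19

6323.19 Mbps


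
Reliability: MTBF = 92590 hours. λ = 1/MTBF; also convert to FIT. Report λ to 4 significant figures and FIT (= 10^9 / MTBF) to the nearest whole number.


Formula: λ = 1 / MTBF; FIT = λ × 1e9 = 1e9 / MTBF
λ = 1 / 92590 ≈ 1.080e-05 failures/hour
FIT = 1e9 / 92590 ≈ 10800 failures per 1e9 hours (nearest whole number)

λ = 1.080e-05 /h, FIT = 10800


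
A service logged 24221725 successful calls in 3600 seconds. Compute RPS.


Formula: throughput = requests / seconds
throughput = 24221725 / 3600
throughput = 6728.26 requests/second

6728.26 requests/second


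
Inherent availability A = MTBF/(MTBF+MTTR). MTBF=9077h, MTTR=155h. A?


Availability = MTBF / (MTBF + MTTR)
Availability = 9077 / (9077 + 155)
Availability = 9077 / 9232
Availability = 98.3211%

98.3211%


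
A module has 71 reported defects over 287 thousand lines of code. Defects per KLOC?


Defect density = defects / KLOC
Defect density = 71 / 287
Defect density = 0.247 defects/KLOC

0.247 defects/KLOC


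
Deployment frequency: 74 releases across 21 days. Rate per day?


Formula: deployments per day = releases / days
= 74 / 21
= 3.524 deploys/day
(equivalently, 24.67 deploys/week)

3.524 deploys/day


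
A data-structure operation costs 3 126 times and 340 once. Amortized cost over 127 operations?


Formula: Amortized cost = Total cost / Operations
Total cost = (126 * 3) + (1 * 340)
Total cost = 378 + 340 = 718
Amortized = 718 / 127 = 5.6535

5.6535


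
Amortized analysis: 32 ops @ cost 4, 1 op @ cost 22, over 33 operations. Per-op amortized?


Formula: Amortized cost = Total cost / Operations
Total cost = (32 * 4) + (1 * 22)
Total cost = 128 + 22 = 150
Amortized = 150 / 33 = 4.5455

4.5455


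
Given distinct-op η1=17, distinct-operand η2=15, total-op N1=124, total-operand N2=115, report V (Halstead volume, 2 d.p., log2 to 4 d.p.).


Formula: V = N * log2(η), where N = N1 + N2 and η = η1 + η2
η = 17 + 15 = 32
N = 124 + 115 = 239
log2(32) ≈ 5.0000
V = 239 * 5.0000 = 1195.00

1195.00


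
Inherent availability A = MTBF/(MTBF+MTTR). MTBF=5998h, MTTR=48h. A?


Availability = MTBF / (MTBF + MTTR)
Availability = 5998 / (5998 + 48)
Availability = 5998 / 6046
Availability = 99.2061%

99.2061%


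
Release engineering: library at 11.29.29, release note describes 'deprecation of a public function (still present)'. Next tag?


Current: 11.29.29
Change category: 'deprecation of a public function (still present)' → minor bump
SemVer rule: minor bump → increment MINOR, reset PATCH to 0 (MAJOR unchanged)
New: 11.30.0

11.30.0


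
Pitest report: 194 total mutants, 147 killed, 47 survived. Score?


Mutation score = killed / total * 100
Mutation score = 147 / 194 * 100
Mutation score = 75.77%

75.77%


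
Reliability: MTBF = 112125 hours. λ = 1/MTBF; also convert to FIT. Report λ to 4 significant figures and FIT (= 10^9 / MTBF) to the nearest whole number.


Formula: λ = 1 / MTBF; FIT = λ × 1e9 = 1e9 / MTBF
λ = 1 / 112125 ≈ 8.919e-06 failures/hour
FIT = 1e9 / 112125 ≈ 8919 failures per 1e9 hours (nearest whole number)

λ = 8.919e-06 /h, FIT = 8919


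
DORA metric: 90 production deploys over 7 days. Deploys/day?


Formula: deployments per day = releases / days
= 90 / 7
= 12.857 deploys/day
(equivalently, 90.0 deploys/week)

12.857 deploys/day


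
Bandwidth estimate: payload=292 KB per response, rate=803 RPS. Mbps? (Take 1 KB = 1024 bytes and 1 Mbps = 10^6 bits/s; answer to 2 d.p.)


Formula: Mbps = payload_bytes * RPS * 8 / 1e6
Payload per request = 292 KB = 292 * 1024 = 299008 bytes
Total bytes/sec = 299008 * 803 = 240103424
Total bits/sec = 240103424 * 8 = 1920827392
Mbps = 1920827392 / 1e6 = 1920.83

1920.83 Mbps


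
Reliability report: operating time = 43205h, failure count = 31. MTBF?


Formula: MTBF = Total operating time / Number of failures
MTBF = 43205 / 31
MTBF = 1393.71 hours

1393.71 hours


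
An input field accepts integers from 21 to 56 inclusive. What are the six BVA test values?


Range: [21, 56]
Boundaries: just below min, min, min+1, max-1, max, just above max
Values: [20, 21, 22, 55, 56, 57]

[20, 21, 22, 55, 56, 57]


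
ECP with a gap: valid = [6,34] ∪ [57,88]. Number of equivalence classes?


Valid ranges: [6,34] and [57,88]
Class 1: x < 6 — invalid
Class 2: 6 ≤ x ≤ 34 — valid
Class 3: 34 < x < 57 — invalid (gap between ranges)
Class 4: 57 ≤ x ≤ 88 — valid
Class 5: x > 88 — invalid
Total equivalence classes: 5

5 equivalence classes


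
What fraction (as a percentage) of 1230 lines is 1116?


Coverage = covered / total * 100
Coverage = 1116 / 1230 * 100
Coverage = 90.73%

90.73%


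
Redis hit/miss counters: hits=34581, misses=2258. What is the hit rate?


Formula: hit rate = hits / (hits + misses) * 100
hit rate = 34581 / (34581 + 2258) * 100
hit rate = 34581 / 36839 * 100
hit rate = 93.87%

93.87%


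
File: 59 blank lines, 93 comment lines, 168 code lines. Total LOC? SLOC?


Total LOC = blank + comment + code
Total LOC = 59 + 93 + 168 = 320
SLOC (source only) = code = 168

Total LOC: 320, SLOC: 168


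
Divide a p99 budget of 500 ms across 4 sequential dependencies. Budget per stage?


Formula: per_stage = total_budget / stages
per_stage = 500 / 4
per_stage = 125.0 ms

125.0 ms


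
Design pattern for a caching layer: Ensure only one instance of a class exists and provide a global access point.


This matches the Singleton pattern

Singleton


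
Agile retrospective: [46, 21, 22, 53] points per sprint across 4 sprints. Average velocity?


Formula: Avg velocity = Total points / Number of sprints
Points: [46, 21, 22, 53]
Sum = 46 + 21 + 22 + 53 = 142
Avg velocity = 142 / 4 = 35.5 points/sprint

35.5 points/sprint


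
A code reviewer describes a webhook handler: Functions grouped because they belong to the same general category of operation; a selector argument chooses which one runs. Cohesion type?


Reasoning: Grouped by category of activity, not by data or sequence
Type: Logical cohesion

Logical cohesion


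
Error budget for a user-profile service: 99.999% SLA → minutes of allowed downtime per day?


Formula: allowed downtime = period * (100 - SLA) / 100
Period (day) = 1440 minutes
Unavailability fraction = (100 - 99.999) / 100
Allowed downtime = 1440 * (100 - 99.999) / 100
Allowed downtime = 0.0144 minutes

0.0144 minutes


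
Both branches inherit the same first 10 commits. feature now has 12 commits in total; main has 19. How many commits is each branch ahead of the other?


Common ancestor: commit #10
feature commits after divergence: 12 - 10 = 2
main commits after divergence: 19 - 10 = 9
feature is 2 commits ahead of main
main is 9 commits ahead of feature

feature ahead: 2, main ahead: 9


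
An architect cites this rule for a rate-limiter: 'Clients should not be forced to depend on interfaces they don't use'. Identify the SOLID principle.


This describes the Interface Segregation Principle (ISP)

Interface Segregation Principle (ISP)


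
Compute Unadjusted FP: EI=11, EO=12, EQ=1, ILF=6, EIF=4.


UFP = EI*4 + EO*5 + EQ*4 + ILF*10 + EIF*7
UFP = 11*4 + 12*5 + 1*4 + 6*10 + 4*7
UFP = 44 + 60 + 4 + 60 + 28
UFP = 196

196


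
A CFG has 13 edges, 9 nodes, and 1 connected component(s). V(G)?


Formula: V(G) = E - N + 2P
V(G) = 13 - 9 + 2*1
V(G) = 4 + 2
V(G) = 6

6


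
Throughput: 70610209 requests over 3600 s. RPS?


Formula: throughput = requests / seconds
throughput = 70610209 / 3600
throughput = 19613.95 requests/second

19613.95 requests/second


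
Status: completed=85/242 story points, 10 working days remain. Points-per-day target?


Formula: Required rate = Remaining points / Days left
Remaining = 242 - 85 = 157 points
Required rate = 157 / 10 = 15.7 points/day

15.7 points/day


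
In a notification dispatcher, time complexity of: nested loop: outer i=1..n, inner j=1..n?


Reasoning: n iterations times n iterations
Complexity: O(n^2)

O(n^2)


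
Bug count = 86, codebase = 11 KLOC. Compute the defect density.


Defect density = defects / KLOC
Defect density = 86 / 11
Defect density = 7.818 defects/KLOC

7.818 defects/KLOC


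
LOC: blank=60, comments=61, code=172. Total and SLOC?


Total LOC = blank + comment + code
Total LOC = 60 + 61 + 172 = 293
SLOC (source only) = code = 172

Total LOC: 293, SLOC: 172


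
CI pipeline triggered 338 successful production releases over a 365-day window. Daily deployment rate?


Formula: deployments per day = releases / days
= 338 / 365
= 0.926 deploys/day
(equivalently, 6.48 deploys/week)

0.926 deploys/day


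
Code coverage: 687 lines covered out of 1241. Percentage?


Coverage = covered / total * 100
Coverage = 687 / 1241 * 100
Coverage = 55.36%

55.36%


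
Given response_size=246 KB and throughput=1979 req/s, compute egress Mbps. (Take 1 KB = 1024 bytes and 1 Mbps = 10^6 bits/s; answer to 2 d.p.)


Formula: Mbps = payload_bytes * RPS * 8 / 1e6
Payload per request = 246 KB = 246 * 1024 = 251904 bytes
Total bytes/sec = 251904 * 1979 = 498518016
Total bits/sec = 498518016 * 8 = 3988144128
Mbps = 3988144128 / 1e6 = 3988.14

3988.14 Mbps


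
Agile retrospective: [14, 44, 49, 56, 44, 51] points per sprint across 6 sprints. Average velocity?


Formula: Avg velocity = Total points / Number of sprints
Points: [14, 44, 49, 56, 44, 51]
Sum = 14 + 44 + 49 + 56 + 44 + 51 = 258
Avg velocity = 258 / 6 = 43.0 points/sprint

43.0 points/sprint


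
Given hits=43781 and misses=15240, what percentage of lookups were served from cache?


Formula: hit rate = hits / (hits + misses) * 100
hit rate = 43781 / (43781 + 15240) * 100
hit rate = 43781 / 59021 * 100
hit rate = 74.18%

74.18%


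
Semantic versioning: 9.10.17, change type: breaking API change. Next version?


Current: 9.10.17
Change category: 'breaking API change' → major bump
SemVer rule: major bump → increment MAJOR, reset MINOR and PATCH to 0
New: 10.0.0

10.0.0


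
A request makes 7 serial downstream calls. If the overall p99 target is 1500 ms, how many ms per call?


Formula: per_stage = total_budget / stages
per_stage = 1500 / 7
per_stage = 214.29 ms

214.29 ms


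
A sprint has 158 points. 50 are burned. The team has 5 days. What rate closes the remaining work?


Formula: Required rate = Remaining points / Days left
Remaining = 158 - 50 = 108 points
Required rate = 108 / 5 = 21.6 points/day

21.6 points/day


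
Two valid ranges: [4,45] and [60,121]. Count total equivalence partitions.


Valid ranges: [4,45] and [60,121]
Class 1: x < 4 — invalid
Class 2: 4 ≤ x ≤ 45 — valid
Class 3: 45 < x < 60 — invalid (gap between ranges)
Class 4: 60 ≤ x ≤ 121 — valid
Class 5: x > 121 — invalid
Total equivalence classes: 5

5 equivalence classes


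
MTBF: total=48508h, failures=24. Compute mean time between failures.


Formula: MTBF = Total operating time / Number of failures
MTBF = 48508 / 24
MTBF = 2021.17 hours

2021.17 hours


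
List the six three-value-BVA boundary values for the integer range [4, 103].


Range: [4, 103]
Boundaries: just below min, min, min+1, max-1, max, just above max
Values: [3, 4, 5, 102, 103, 104]

[3, 4, 5, 102, 103, 104]


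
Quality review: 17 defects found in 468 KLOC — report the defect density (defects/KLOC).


Defect density = defects / KLOC
Defect density = 17 / 468
Defect density = 0.036 defects/KLOC

0.036 defects/KLOC


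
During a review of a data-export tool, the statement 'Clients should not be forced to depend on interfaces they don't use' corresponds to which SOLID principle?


This describes the Interface Segregation Principle (ISP)

Interface Segregation Principle (ISP)


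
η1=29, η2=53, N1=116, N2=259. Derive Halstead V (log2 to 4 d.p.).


Formula: V = N * log2(η), where N = N1 + N2 and η = η1 + η2
η = 29 + 53 = 82
N = 116 + 259 = 375
log2(82) ≈ 6.3576
V = 375 * 6.3576 = 2384.10

2384.10


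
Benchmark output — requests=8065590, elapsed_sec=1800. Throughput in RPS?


Formula: throughput = requests / seconds
throughput = 8065590 / 1800
throughput = 4480.88 requests/second

4480.88 requests/second


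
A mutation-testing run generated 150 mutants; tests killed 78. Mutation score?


Mutation score = killed / total * 100
Mutation score = 78 / 150 * 100
Mutation score = 52.0%

52.0%


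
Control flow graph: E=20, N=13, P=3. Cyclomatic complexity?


Formula: V(G) = E - N + 2P
V(G) = 20 - 13 + 2*3
V(G) = 7 + 6
V(G) = 13

13


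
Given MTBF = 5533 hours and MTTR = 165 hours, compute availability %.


Availability = MTBF / (MTBF + MTTR)
Availability = 5533 / (5533 + 165)
Availability = 5533 / 5698
Availability = 97.1042%

97.1042%


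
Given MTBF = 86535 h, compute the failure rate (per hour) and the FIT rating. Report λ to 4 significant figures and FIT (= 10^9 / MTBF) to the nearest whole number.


Formula: λ = 1 / MTBF; FIT = λ × 1e9 = 1e9 / MTBF
λ = 1 / 86535 ≈ 1.156e-05 failures/hour
FIT = 1e9 / 86535 ≈ 11556 failures per 1e9 hours (nearest whole number)

λ = 1.156e-05 /h, FIT = 11556


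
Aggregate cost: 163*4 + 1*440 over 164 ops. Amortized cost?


Formula: Amortized cost = Total cost / Operations
Total cost = (163 * 4) + (1 * 440)
Total cost = 652 + 440 = 1092
Amortized = 1092 / 164 = 6.6585

6.6585


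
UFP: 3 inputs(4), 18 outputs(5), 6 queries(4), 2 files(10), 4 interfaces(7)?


UFP = EI*4 + EO*5 + EQ*4 + ILF*10 + EIF*7
UFP = 3*4 + 18*5 + 6*4 + 2*10 + 4*7
UFP = 12 + 90 + 24 + 20 + 28
UFP = 174

174


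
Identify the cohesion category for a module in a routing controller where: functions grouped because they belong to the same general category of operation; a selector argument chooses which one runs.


Reasoning: Grouped by category of activity, not by data or sequence
Type: Logical cohesion

Logical cohesion


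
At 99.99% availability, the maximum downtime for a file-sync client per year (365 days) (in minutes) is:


Formula: allowed downtime = period * (100 - SLA) / 100
Period (year (365 days)) = 525600 minutes
Unavailability fraction = (100 - 99.99) / 100
Allowed downtime = 525600 * (100 - 99.99) / 100
Allowed downtime = 52.56 minutes

52.56 minutes


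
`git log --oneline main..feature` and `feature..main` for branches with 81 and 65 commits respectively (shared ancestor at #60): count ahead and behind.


Common ancestor: commit #60
feature commits after divergence: 81 - 60 = 21
main commits after divergence: 65 - 60 = 5
feature is 21 commits ahead of main
main is 5 commits ahead of feature

feature ahead: 21, main ahead: 5


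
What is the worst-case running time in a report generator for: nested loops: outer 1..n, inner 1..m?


Reasoning: product of independent bounds
Complexity: O(n*m)

O(n*m)


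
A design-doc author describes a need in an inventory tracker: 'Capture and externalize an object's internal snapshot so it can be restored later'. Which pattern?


This matches the Memento pattern

Memento


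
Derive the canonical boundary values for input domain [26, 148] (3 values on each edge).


Range: [26, 148]
Boundaries: just below min, min, min+1, max-1, max, just above max
Values: [25, 26, 27, 147, 148, 149]

[25, 26, 27, 147, 148, 149]


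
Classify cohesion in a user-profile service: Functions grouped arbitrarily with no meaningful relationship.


Reasoning: Worst: random grouping
Type: Coincidental cohesion

Coincidental cohesion


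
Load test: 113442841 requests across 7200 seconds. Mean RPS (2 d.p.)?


Formula: throughput = requests / seconds
throughput = 113442841 / 7200
throughput = 15755.95 requests/second

15755.95 requests/second


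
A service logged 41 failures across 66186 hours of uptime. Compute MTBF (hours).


Formula: MTBF = Total operating time / Number of failures
MTBF = 66186 / 41
MTBF = 1614.29 hours

1614.29 hours


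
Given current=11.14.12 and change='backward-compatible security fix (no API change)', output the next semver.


Current: 11.14.12
Change category: 'backward-compatible security fix (no API change)' → patch bump
SemVer rule: patch bump → increment PATCH (MAJOR and MINOR unchanged)
New: 11.14.13

11.14.13


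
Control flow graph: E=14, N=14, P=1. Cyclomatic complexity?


Formula: V(G) = E - N + 2P
V(G) = 14 - 14 + 2*1
V(G) = 0 + 2
V(G) = 2

2


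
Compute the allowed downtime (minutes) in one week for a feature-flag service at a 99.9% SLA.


Formula: allowed downtime = period * (100 - SLA) / 100
Period (week) = 10080 minutes
Unavailability fraction = (100 - 99.9) / 100
Allowed downtime = 10080 * (100 - 99.9) / 100
Allowed downtime = 10.08 minutes

10.08 minutes


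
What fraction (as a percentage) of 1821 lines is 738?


Coverage = covered / total * 100
Coverage = 738 / 1821 * 100
Coverage = 40.53%

40.53%


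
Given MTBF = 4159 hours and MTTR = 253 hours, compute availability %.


Availability = MTBF / (MTBF + MTTR)
Availability = 4159 / (4159 + 253)
Availability = 4159 / 4412
Availability = 94.2656%

94.2656%


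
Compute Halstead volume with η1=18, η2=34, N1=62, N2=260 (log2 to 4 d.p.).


Formula: V = N * log2(η), where N = N1 + N2 and η = η1 + η2
η = 18 + 34 = 52
N = 62 + 260 = 322
log2(52) ≈ 5.7004
V = 322 * 5.7004 = 1835.53

1835.53


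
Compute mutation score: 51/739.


Mutation score = killed / total * 100
Mutation score = 51 / 739 * 100
Mutation score = 6.9%

6.9%


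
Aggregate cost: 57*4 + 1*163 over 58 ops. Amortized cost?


Formula: Amortized cost = Total cost / Operations
Total cost = (57 * 4) + (1 * 163)
Total cost = 228 + 163 = 391
Amortized = 391 / 58 = 6.7414

6.7414


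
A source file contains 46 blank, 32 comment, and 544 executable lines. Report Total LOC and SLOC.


Total LOC = blank + comment + code
Total LOC = 46 + 32 + 544 = 622
SLOC (source only) = code = 544

Total LOC: 622, SLOC: 544


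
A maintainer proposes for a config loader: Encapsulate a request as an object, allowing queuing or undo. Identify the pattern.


This matches the Command pattern

Command


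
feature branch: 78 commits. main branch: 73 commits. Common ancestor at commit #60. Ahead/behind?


Common ancestor: commit #60
feature commits after divergence: 78 - 60 = 18
main commits after divergence: 73 - 60 = 13
feature is 18 commits ahead of main
main is 13 commits ahead of feature

feature ahead: 18, main ahead: 13


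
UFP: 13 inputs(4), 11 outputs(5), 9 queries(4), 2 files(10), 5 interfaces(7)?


UFP = EI*4 + EO*5 + EQ*4 + ILF*10 + EIF*7
UFP = 13*4 + 11*5 + 9*4 + 2*10 + 5*7
UFP = 52 + 55 + 36 + 20 + 35
UFP = 198

198


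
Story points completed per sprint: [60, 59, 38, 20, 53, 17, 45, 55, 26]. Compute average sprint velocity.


Formula: Avg velocity = Total points / Number of sprints
Points: [60, 59, 38, 20, 53, 17, 45, 55, 26]
Sum = 60 + 59 + 38 + 20 + 53 + 17 + 45 + 55 + 26 = 373
Avg velocity = 373 / 9 = 41.44 points/sprint

41.44 points/sprint


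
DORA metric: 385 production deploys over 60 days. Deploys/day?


Formula: deployments per day = releases / days
= 385 / 60
= 6.417 deploys/day
(equivalently, 44.92 deploys/week)

6.417 deploys/day


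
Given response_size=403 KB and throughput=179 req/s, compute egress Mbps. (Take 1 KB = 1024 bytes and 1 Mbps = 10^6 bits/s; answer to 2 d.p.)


Formula: Mbps = payload_bytes * RPS * 8 / 1e6
Payload per request = 403 KB = 403 * 1024 = 412672 bytes
Total bytes/sec = 412672 * 179 = 73868288
Total bits/sec = 73868288 * 8 = 590946304
Mbps = 590946304 / 1e6 = 590.95

590.95 Mbps


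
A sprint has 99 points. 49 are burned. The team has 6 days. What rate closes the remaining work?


Formula: Required rate = Remaining points / Days left
Remaining = 99 - 49 = 50 points
Required rate = 50 / 6 = 8.33 points/day

8.33 points/day


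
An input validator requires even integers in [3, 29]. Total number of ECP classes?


Constraint: even integers in [3, 29]
Class 1: x < 3 — out-of-range invalid
Class 2: x in [3,29] but odd — wrong type invalid
Class 3: x in [3,29] and even — valid
Class 4: x > 29 — out-of-range invalid
Total equivalence classes: 4

4 equivalence classes


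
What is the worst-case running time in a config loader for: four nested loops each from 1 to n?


Reasoning: four levels of nesting
Complexity: O(n^4)

O(n^4)


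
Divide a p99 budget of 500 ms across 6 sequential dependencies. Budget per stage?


Formula: per_stage = total_budget / stages
per_stage = 500 / 6
per_stage = 83.33 ms

83.33 ms


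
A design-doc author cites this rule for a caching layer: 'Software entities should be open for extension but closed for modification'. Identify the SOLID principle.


This describes the Open/Closed Principle (OCP)

Open/Closed Principle (OCP)


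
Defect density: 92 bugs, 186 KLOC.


Defect density = defects / KLOC
Defect density = 92 / 186
Defect density = 0.495 defects/KLOC

0.495 defects/KLOC


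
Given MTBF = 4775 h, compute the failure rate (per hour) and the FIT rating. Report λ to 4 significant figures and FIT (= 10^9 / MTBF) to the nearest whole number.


Formula: λ = 1 / MTBF; FIT = λ × 1e9 = 1e9 / MTBF
λ = 1 / 4775 ≈ 2.094e-04 failures/hour
FIT = 1e9 / 4775 ≈ 209424 failures per 1e9 hours (nearest whole number)

λ = 2.094e-04 /h, FIT = 209424


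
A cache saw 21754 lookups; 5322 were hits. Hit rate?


Formula: hit rate = hits / (hits + misses) * 100
hit rate = 5322 / (5322 + 16432) * 100
hit rate = 5322 / 21754 * 100
hit rate = 24.46%

24.46%


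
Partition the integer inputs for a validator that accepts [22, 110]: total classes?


Valid range: [22, 110]
Class 1: x < 22 — invalid
Class 2: 22 ≤ x ≤ 110 — valid
Class 3: x > 110 — invalid
Total equivalence classes: 3

3 equivalence classes


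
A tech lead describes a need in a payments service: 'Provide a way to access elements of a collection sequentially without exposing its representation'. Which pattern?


This matches the Iterator pattern

Iterator


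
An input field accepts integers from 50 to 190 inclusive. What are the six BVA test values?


Range: [50, 190]
Boundaries: just below min, min, min+1, max-1, max, just above max
Values: [49, 50, 51, 189, 190, 191]

[49, 50, 51, 189, 190, 191]


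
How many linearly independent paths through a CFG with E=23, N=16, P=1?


Formula: V(G) = E - N + 2P
V(G) = 23 - 16 + 2*1
V(G) = 7 + 2
V(G) = 9

9


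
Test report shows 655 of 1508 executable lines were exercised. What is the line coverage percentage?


Coverage = covered / total * 100
Coverage = 655 / 1508 * 100
Coverage = 43.44%

43.44%


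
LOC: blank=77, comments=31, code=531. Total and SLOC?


Total LOC = blank + comment + code
Total LOC = 77 + 31 + 531 = 639
SLOC (source only) = code = 531

Total LOC: 639, SLOC: 531


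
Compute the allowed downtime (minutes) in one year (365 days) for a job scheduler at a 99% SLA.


Formula: allowed downtime = period * (100 - SLA) / 100
Period (year (365 days)) = 525600 minutes
Unavailability fraction = (100 - 99.0) / 100
Allowed downtime = 525600 * (100 - 99.0) / 100
Allowed downtime = 5256.0 minutes

5256.0 minutes


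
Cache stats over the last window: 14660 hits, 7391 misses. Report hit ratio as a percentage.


Formula: hit rate = hits / (hits + misses) * 100
hit rate = 14660 / (14660 + 7391) * 100
hit rate = 14660 / 22051 * 100
hit rate = 66.48%

66.48%


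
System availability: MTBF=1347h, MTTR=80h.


Availability = MTBF / (MTBF + MTTR)
Availability = 1347 / (1347 + 80)
Availability = 1347 / 1427
Availability = 94.3938%

94.3938%


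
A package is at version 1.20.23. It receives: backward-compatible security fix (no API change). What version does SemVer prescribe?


Current: 1.20.23
Change category: 'backward-compatible security fix (no API change)' → patch bump
SemVer rule: patch bump → increment PATCH (MAJOR and MINOR unchanged)
New: 1.20.24

1.20.24


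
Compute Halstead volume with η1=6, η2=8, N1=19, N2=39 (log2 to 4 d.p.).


Formula: V = N * log2(η), where N = N1 + N2 and η = η1 + η2
η = 6 + 8 = 14
N = 19 + 39 = 58
log2(14) ≈ 3.8074
V = 58 * 3.8074 = 220.83

220.83


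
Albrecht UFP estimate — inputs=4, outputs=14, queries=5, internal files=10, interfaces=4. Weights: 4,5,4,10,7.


UFP = EI*4 + EO*5 + EQ*4 + ILF*10 + EIF*7
UFP = 4*4 + 14*5 + 5*4 + 10*10 + 4*7
UFP = 16 + 70 + 20 + 100 + 28
UFP = 234

234


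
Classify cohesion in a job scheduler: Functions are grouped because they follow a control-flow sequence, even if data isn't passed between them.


Reasoning: Grouped by order of execution within a routine, not by data flow
Type: Procedural cohesion

Procedural cohesion


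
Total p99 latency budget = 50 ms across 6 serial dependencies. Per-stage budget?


Formula: per_stage = total_budget / stages
per_stage = 50 / 6
per_stage = 8.33 ms

8.33 ms


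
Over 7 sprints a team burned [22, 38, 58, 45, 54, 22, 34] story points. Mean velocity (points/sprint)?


Formula: Avg velocity = Total points / Number of sprints
Points: [22, 38, 58, 45, 54, 22, 34]
Sum = 22 + 38 + 58 + 45 + 54 + 22 + 34 = 273
Avg velocity = 273 / 7 = 39.0 points/sprint

39.0 points/sprint


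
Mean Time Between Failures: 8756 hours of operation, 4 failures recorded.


Formula: MTBF = Total operating time / Number of failures
MTBF = 8756 / 4
MTBF = 2189.0 hours

2189.0 hours


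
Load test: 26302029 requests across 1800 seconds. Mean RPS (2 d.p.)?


Formula: throughput = requests / seconds
throughput = 26302029 / 1800
throughput = 14612.24 requests/second

14612.24 requests/second


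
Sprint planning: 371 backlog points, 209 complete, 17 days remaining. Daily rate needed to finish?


Formula: Required rate = Remaining points / Days left
Remaining = 371 - 209 = 162 points
Required rate = 162 / 17 = 9.53 points/day

9.53 points/day


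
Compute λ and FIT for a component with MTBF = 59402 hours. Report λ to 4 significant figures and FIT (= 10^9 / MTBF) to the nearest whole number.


Formula: λ = 1 / MTBF; FIT = λ × 1e9 = 1e9 / MTBF
λ = 1 / 59402 ≈ 1.683e-05 failures/hour
FIT = 1e9 / 59402 ≈ 16834 failures per 1e9 hours (nearest whole number)

λ = 1.683e-05 /h, FIT = 16834


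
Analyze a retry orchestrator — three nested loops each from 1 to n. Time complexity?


Reasoning: three levels of nesting over n
Complexity: O(n^3)

O(n^3)


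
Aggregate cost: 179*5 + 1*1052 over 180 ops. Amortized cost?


Formula: Amortized cost = Total cost / Operations
Total cost = (179 * 5) + (1 * 1052)
Total cost = 895 + 1052 = 1947
Amortized = 1947 / 180 = 10.8167

10.8167
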